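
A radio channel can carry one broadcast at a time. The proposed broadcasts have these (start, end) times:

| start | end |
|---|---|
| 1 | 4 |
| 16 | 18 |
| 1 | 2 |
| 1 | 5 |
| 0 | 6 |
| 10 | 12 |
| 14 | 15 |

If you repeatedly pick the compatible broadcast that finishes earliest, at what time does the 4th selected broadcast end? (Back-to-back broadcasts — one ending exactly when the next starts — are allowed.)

Order by finish time; keep every interval that doesn't clash with the previous kept one.
Sorted by end: (1,2)  (1,4)  (1,5)  (0,6)  (10,12)  (14,15)  (16,18)
take (1,2); take (10,12); take (14,15); take (16,18).
Selected: (1,2) (10,12) (14,15) (16,18)

18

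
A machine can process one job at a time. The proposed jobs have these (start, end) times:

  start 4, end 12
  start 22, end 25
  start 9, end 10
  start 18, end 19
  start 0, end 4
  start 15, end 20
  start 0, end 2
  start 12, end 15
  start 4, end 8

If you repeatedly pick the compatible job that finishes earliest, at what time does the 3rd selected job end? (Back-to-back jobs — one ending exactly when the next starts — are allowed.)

10

Sort by end time and greedily take each interval whose start is ≥ the last chosen end.
Sorted by end: (0,2)  (0,4)  (4,8)  (9,10)  (4,12)  (12,15)  (18,19)  (15,20)  (22,25)
take (0,2); take (4,8); take (9,10); take (12,15); take (18,19); take (22,25).
Selected: (0,2) (4,8) (9,10) (12,15) (18,19) (22,25)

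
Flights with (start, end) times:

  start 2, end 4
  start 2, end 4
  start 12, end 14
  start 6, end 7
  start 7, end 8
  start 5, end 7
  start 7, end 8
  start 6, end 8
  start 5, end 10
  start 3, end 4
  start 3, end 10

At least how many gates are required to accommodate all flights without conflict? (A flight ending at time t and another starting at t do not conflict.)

starts: [2, 2, 3, 3, 5, 5, 6, 6, 7, 7, 12]
ends:   [4, 4, 4, 7, 7, 8, 8, 8, 10, 10, 14]
s2→1 s2→2 s3→3 s3→4 e4→3 e4→2 e4→1 s5→2 s5→3 s6→4 s6→5  — peak 5.

5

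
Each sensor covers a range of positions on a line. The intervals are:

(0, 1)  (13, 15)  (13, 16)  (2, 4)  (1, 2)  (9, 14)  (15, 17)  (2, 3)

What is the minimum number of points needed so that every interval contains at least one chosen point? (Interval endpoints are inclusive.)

Process intervals by earliest right end; each time one isn't hit yet, stab at its right endpoint.
Sorted: [0,1] [1,2] [2,3] [2,4] [9,14] [13,15] [13,16] [15,17]
{[0,1],[1,2]} hit by 1; {[2,3],[2,4]} hit by 3; {[9,14],[13,15],[13,16]} hit by 14; {[15,17]} hit by 17.
Points: 1, 3, 14, 17 (4 total).

4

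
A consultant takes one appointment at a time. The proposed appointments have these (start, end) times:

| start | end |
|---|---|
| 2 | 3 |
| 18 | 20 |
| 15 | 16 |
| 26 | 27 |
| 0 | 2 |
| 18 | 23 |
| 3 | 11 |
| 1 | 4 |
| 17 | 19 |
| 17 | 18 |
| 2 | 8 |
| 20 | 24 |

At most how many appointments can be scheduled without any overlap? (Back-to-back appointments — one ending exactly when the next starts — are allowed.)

Greedy by earliest finish: after sorting by end time, pick each interval compatible with the last pick.
By end time: (0,2), (2,3), (1,4), (2,8), (3,11), (15,16), (17,18), (17,19), (18,20), (18,23), (20,24), (26,27).
Pick (0,2); next start ≥ 2 → (2,3); next start ≥ 3 → (3,11); next start ≥ 11 → (15,16); next start ≥ 16 → (17,18); next start ≥ 18 → (18,20); next start ≥ 20 → (20,24); next start ≥ 24 → (26,27).
Selected 8 appointments.

8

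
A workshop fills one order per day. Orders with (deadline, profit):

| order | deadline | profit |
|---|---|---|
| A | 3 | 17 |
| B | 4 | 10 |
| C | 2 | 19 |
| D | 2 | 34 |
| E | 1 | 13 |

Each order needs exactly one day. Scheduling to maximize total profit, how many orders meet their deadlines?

4

Profit order: D=34 C=19 A=17 E=13 B=10
Assign: D→slot 2, C→slot 1, A→slot 3, E skipped, B→slot 4.
Slots: [1:C] [2:D] [3:A] [4:B]
4 of 5 scheduled.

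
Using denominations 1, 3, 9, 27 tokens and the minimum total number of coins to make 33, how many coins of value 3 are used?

2

33 = 1×27 + 2×3
Count of 3: 2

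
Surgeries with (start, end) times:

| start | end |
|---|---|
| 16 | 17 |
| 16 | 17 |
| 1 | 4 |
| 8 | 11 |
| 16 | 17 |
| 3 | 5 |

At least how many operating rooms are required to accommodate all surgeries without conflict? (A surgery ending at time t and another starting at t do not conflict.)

3

The answer is the maximum number of intervals overlapping at any instant.
starts: [1, 3, 8, 16, 16, 16]
ends:   [4, 5, 11, 17, 17, 17]
s1→1 s3→2 e4→1 e5→0 s8→1 e11→0 s16→1 s16→2 s16→3  — peak 3.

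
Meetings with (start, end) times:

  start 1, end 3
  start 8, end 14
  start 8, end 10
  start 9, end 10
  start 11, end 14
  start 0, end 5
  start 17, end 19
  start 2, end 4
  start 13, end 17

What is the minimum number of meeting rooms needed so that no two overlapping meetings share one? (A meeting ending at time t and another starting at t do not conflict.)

3

Count concurrent intervals with a sweep; the peak is the room count.
Events (time:±→running): 0:+→1 1:+→2 2:+→3 … peak 3.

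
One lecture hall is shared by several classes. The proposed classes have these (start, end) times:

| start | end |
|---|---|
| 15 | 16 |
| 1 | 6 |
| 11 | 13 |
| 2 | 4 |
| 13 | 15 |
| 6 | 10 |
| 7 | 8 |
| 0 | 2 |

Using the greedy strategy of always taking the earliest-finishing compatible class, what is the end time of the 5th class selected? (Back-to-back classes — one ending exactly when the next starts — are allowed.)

15

Sort by end time and greedily take each interval whose start is ≥ the last chosen end.
Sorted by end: (0,2)  (2,4)  (1,6)  (7,8)  (6,10)  (11,13)  (13,15)  (15,16)
take (0,2); take (2,4); take (7,8); take (11,13); take (13,15); take (15,16).
Selected: (0,2) (2,4) (7,8) (11,13) (13,15) (15,16)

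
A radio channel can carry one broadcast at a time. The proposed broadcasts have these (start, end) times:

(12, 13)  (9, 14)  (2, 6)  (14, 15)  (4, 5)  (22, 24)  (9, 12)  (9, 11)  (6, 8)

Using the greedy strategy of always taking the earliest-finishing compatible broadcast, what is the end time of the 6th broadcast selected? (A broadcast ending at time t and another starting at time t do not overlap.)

Sorted by end: (4,5)  (2,6)  (6,8)  (9,11)  (9,12)  (12,13)  (9,14)  (14,15)  (22,24)
take (4,5); skip (2,6); take (6,8); take (9,11); skip (9,12); take (12,13); take (14,15); take (22,24).
Selected: (4,5) (6,8) (9,11) (12,13) (14,15) (22,24)

24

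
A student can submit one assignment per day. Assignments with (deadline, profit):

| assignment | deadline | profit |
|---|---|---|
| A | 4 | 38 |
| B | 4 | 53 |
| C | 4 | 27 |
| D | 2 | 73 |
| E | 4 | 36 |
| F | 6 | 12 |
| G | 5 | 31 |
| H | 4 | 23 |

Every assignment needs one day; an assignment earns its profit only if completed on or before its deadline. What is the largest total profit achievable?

Profit order: D=73 B=53 A=38 E=36 G=31 C=27 H=23 F=12
Assign: D→slot 2, B→slot 4, A→slot 3, E→slot 1, G→slot 5, C skipped, H skipped, F→slot 6.
Slots: [1:E] [2:D] [3:A] [4:B] [5:G] [6:F]
Profit = 36 + 73 + 38 + 53 + 31 + 12 = 243

243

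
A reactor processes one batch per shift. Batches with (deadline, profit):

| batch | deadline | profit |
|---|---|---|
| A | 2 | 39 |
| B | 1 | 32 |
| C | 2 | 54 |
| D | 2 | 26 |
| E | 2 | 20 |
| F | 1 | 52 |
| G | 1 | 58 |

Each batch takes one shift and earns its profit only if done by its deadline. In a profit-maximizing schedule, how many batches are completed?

By profit: G(d1,58), C(d2,54), F(d1,52), A(d2,39), B(d1,32), D(d2,26), E(d2,20)
G→slot 1; C→slot 2; F skipped; A skipped; B skipped; D skipped; E skipped.
2 of 7 scheduled.

2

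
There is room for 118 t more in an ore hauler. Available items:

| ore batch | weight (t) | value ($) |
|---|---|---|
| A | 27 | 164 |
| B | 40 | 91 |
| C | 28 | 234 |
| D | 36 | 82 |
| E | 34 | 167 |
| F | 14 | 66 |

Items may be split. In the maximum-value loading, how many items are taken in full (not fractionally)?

Sort by value per unit weight and fill in that order.
Order: C (234/28=8.36) > A (164/27=6.07) > E (167/34=4.91) > F (66/14=4.71) > D (82/36=2.28) > B (91/40=2.27)
Fill: take C (28 @ 234) → take A (27 @ 164) → take E (34 @ 167) → take F (14 @ 66) → take 15/36 of D → 34.17; 118/118 used.
4 item(s) taken whole; one partial (take 15/36 of D).

4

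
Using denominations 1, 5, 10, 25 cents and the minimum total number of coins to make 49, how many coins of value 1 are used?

49 = 1×25 + 2×10 + 4×1
Count of 1: 4

4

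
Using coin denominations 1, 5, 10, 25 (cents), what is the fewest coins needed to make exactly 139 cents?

139 − 5×25→14 − 1×10→4 − 4×1→0
Total coins = 5 + 1 + 4 = 10

10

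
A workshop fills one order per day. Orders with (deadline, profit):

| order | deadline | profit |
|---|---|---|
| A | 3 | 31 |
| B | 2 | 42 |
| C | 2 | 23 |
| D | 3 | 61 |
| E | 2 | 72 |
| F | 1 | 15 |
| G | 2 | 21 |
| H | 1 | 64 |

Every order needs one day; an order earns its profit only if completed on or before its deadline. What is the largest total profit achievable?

Take jobs in profit order; each goes to the latest open slot no later than its deadline.
Profit order: E=72 H=64 D=61 B=42 A=31 C=23 G=21 F=15
Assign: E→slot 2, H→slot 1, D→slot 3, B skipped, A skipped, C skipped, G skipped, F skipped.
Slots: [1:H] [2:E] [3:D]
Profit = 64 + 72 + 61 = 197

197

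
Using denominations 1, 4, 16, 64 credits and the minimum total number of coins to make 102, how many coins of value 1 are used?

2

Greedy: take as many of the largest coin as possible, then repeat with the remainder.
102 − 1×64→38 − 2×16→6 − 1×4→2 − 2×1→0
Count of 1: 2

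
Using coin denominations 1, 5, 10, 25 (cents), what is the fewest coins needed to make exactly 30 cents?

30 − 1×25→5 − 1×5→0
Total coins = 1 + 1 = 2

2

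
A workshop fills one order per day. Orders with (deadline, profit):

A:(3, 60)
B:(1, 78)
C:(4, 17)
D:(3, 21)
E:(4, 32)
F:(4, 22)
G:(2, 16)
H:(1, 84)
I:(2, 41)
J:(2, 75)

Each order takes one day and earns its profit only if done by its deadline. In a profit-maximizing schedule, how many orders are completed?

Sort by profit descending; place each in the latest free slot ≤ its deadline.
Profit order: H=84 B=78 J=75 A=60 I=41 E=32 F=22 D=21 C=17 G=16
Assign: H→slot 1, B skipped, J→slot 2, A→slot 3, I skipped, E→slot 4, F skipped, D skipped, C skipped, G skipped.
Slots: [1:H] [2:J] [3:A] [4:E]
4 of 10 scheduled.

4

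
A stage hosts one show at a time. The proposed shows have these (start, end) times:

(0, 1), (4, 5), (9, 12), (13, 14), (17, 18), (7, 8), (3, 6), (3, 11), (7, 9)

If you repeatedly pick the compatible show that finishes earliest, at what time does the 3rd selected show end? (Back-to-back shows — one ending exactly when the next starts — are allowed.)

8

Sort by end time and greedily take each interval whose start is ≥ the last chosen end.
Sorted by end: (0,1)  (4,5)  (3,6)  (7,8)  (7,9)  (3,11)  (9,12)  (13,14)  (17,18)
take (0,1); take (4,5); take (7,8); skip (3,11); take (9,12); take (13,14); take (17,18).
Selected: (0,1) (4,5) (7,8) (9,12) (13,14) (17,18)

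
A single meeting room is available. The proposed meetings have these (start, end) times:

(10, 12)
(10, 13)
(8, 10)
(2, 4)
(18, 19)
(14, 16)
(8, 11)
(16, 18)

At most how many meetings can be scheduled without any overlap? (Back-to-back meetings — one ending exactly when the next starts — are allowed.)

6

Order by finish time; keep every interval that doesn't clash with the previous kept one.
Sorted by end: (2,4)  (8,10)  (8,11)  (10,12)  (10,13)  (14,16)  (16,18)  (18,19)
take (2,4); take (8,10); take (10,12); skip (10,13); take (14,16); take (16,18); take (18,19).
Selected 6 meetings.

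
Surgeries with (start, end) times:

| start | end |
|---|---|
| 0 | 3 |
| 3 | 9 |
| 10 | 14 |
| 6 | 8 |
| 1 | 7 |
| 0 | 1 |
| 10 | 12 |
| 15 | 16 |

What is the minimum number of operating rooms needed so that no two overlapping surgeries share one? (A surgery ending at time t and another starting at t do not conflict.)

starts: [0, 0, 1, 3, 6, 10, 10, 15]
ends:   [1, 3, 7, 8, 9, 12, 14, 16]
s0→1 s0→2 e1→1 s1→2 e3→1 s3→2 s6→3  — peak 3.

3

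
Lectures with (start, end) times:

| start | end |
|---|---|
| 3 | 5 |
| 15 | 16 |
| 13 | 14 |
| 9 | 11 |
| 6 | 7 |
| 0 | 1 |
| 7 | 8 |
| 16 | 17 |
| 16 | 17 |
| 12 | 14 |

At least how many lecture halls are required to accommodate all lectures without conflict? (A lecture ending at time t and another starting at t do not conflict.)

The answer is the maximum number of intervals overlapping at any instant.
Events (time:±→running): 0:+→1 1:-→0 3:+→1 5:-→0 6:+→1 7:-→0 7:+→1 8:-→0 9:+→1 11:-→0 12:+→1 13:+→2 … peak 2.

2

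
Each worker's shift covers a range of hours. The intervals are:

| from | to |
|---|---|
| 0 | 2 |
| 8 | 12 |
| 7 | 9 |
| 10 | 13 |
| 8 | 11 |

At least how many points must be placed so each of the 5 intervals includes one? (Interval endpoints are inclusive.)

Sort by right endpoint; whenever an interval is uncovered, place a point at its right end.
Sorted: [0,2] [7,9] [8,11] [8,12] [10,13]
{[0,2]} hit by 2; {[7,9],[8,11],[8,12]} hit by 9; {[10,13]} hit by 13.
Points: 2, 9, 13 (3 total).

3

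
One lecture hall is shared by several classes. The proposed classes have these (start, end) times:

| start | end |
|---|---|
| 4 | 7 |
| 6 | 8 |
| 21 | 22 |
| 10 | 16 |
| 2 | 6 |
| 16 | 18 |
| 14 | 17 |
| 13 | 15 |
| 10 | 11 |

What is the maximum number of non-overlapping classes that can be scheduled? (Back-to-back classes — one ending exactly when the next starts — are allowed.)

Sorted by end: (2,6)  (4,7)  (6,8)  (10,11)  (13,15)  (10,16)  (14,17)  (16,18)  (21,22)
take (2,6); take (6,8); take (10,11); take (13,15); skip (14,17); take (16,18); take (21,22).
Selected 6 classes.

6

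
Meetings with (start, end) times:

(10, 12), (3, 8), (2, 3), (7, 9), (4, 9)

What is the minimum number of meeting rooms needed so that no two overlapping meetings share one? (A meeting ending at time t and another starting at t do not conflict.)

3

starts: [2, 3, 4, 7, 10]
ends:   [3, 8, 9, 9, 12]
s2→1 e3→0 s3→1 s4→2 s7→3  — peak 3.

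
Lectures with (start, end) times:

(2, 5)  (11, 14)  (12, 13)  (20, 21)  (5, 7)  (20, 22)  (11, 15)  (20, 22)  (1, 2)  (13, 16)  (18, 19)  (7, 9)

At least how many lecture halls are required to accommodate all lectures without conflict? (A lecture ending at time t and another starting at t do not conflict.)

3

Events (time:±→running): 1:+→1 2:-→0 2:+→1 5:-→0 5:+→1 7:-→0 7:+→1 9:-→0 11:+→1 11:+→2 12:+→3 … peak 3.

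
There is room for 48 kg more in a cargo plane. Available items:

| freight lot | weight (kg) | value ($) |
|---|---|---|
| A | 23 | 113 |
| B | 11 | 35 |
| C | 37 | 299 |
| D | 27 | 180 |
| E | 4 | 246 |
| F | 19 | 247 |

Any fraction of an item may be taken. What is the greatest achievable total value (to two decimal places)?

695.03

Sort by value per unit weight and fill in that order.
Order: E (246/4=61.50) > F (247/19=13.00) > C (299/37=8.08) > D (180/27=6.67) > A (113/23=4.91) > B (35/11=3.18)
Fill: take E (4 @ 246) → take F (19 @ 247) → take 25/37 of C → 202.03; 48/48 used.
Total value = 695.03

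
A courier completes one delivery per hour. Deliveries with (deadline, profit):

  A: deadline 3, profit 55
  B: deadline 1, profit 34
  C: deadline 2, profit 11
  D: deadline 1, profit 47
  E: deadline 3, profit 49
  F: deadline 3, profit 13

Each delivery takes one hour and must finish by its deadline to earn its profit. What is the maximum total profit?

Take jobs in profit order; each goes to the latest open slot no later than its deadline.
Profit order: A=55 E=49 D=47 B=34 F=13 C=11
Assign: A→slot 3, E→slot 2, D→slot 1, B skipped, F skipped, C skipped.
Slots: [1:D] [2:E] [3:A]
Profit = 47 + 49 + 55 = 151

151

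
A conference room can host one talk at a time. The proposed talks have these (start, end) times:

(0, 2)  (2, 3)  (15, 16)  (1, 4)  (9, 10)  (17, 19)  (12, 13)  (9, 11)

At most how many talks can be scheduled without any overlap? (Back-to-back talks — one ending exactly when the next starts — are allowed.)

6

Sorted by end: (0,2)  (2,3)  (1,4)  (9,10)  (9,11)  (12,13)  (15,16)  (17,19)
take (0,2); take (2,3); take (9,10); take (12,13); take (15,16); take (17,19).
Selected 6 talks.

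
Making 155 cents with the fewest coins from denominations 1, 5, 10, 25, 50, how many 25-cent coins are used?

155 − 3×50→5 − 1×5→0
Count of 25: 0

0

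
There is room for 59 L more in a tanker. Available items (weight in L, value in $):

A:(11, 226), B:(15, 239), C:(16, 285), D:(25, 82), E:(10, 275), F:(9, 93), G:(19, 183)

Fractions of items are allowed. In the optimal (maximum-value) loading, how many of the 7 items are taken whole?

Greedy by value/weight ratio, highest first.
Order: E (275/10=27.50) > A (226/11=20.55) > C (285/16=17.81) > B (239/15=15.93) > F (93/9=10.33) > G (183/19=9.63) > D (82/25=3.28)
Fill: take E (10 @ 275) → take A (11 @ 226) → take C (16 @ 285) → take B (15 @ 239) → take 7/9 of F → 72.33; 59/59 used.
4 item(s) taken whole; one partial (take 7/9 of F).

4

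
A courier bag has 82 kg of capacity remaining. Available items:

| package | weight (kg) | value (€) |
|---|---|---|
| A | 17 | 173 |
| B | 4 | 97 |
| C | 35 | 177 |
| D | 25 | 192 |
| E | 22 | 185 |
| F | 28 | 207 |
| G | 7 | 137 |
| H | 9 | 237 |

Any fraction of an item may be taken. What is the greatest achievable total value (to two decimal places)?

Greedy by value/weight ratio, highest first.
Ratios (sorted): H 26.33, B 24.25, G 19.57, A 10.18, E 8.41, D 7.68, F 7.39, C 5.06
take H (9 @ 237); take B (4 @ 97); take G (7 @ 137); take A (17 @ 173); take E (22 @ 185); take 23/25 of D → 176.64. Capacity used 82/82.
Total value = 1005.64

1005.64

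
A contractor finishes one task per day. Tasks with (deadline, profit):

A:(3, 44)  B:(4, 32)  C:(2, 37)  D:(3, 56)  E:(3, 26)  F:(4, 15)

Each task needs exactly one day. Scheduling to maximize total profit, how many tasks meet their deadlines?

4

Profit order: D=56 A=44 C=37 B=32 E=26 F=15
Assign: D→slot 3, A→slot 2, C→slot 1, B→slot 4, E skipped, F skipped.
Slots: [1:C] [2:A] [3:D] [4:B]
4 of 6 scheduled.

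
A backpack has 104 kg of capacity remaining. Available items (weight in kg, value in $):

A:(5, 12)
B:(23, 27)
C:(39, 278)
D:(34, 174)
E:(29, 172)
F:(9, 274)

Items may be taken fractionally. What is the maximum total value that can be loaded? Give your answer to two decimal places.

Greedy by value/weight ratio, highest first.
Ratios (sorted): F 30.44, C 7.13, E 5.93, D 5.12, A 2.40, B 1.17
take F (9 @ 274); take C (39 @ 278); take E (29 @ 172); take 27/34 of D → 138.18. Capacity used 104/104.
Total value = 862.18

862.18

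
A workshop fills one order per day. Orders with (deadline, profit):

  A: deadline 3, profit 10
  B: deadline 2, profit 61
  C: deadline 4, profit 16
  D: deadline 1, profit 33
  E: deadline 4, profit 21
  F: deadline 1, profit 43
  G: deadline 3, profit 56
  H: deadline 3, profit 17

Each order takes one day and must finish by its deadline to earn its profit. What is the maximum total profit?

181

Profit order: B=61 G=56 F=43 D=33 E=21 H=17 C=16 A=10
Assign: B→slot 2, G→slot 3, F→slot 1, D skipped, E→slot 4, H skipped, C skipped, A skipped.
Slots: [1:F] [2:B] [3:G] [4:E]
Profit = 43 + 61 + 56 + 21 = 181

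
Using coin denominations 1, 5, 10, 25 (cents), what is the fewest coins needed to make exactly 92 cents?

7

Greedy: take as many of the largest coin as possible, then repeat with the remainder.
92 = 3×25 + 1×10 + 1×5 + 2×1
Total coins = 3 + 1 + 1 + 2 = 7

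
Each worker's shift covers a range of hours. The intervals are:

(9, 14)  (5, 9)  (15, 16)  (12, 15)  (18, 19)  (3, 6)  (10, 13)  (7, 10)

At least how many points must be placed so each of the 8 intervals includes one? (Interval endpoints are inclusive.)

Process intervals by earliest right end; each time one isn't hit yet, stab at its right endpoint.
By right end: [3,6]  [5,9]  [7,10]  [10,13]  [9,14]  [12,15]  [15,16]  [18,19]
[3,6] uncovered → point at 6; [7,10] uncovered → point at 10; [12,15] uncovered → point at 15; [18,19] uncovered → point at 19.
Points: 6, 10, 15, 19 (4 total).

4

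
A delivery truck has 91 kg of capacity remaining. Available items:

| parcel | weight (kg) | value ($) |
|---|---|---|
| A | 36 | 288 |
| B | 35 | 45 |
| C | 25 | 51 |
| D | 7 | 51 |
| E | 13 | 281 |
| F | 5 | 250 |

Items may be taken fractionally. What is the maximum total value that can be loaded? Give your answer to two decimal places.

Sort by value per unit weight and fill in that order.
Ratios (sorted): F 50.00, E 21.62, A 8.00, D 7.29, C 2.04, B 1.29
take F (5 @ 250); take E (13 @ 281); take A (36 @ 288); take D (7 @ 51); take C (25 @ 51); take 5/35 of B → 6.43. Capacity used 91/91.
Total value = 927.43

927.43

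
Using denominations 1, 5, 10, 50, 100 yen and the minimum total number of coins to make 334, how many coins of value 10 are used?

334 − 3×100→34 − 3×10→4 − 4×1→0
Count of 10: 3

3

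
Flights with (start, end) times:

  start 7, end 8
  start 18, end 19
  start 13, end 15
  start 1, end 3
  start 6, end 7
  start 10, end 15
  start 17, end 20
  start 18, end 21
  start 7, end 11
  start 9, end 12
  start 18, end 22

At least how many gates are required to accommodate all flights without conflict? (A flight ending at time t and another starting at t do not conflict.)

Events (time:±→running): 1:+→1 3:-→0 6:+→1 7:-→0 7:+→1 7:+→2 8:-→1 9:+→2 10:+→3 11:-→2 12:-→1 13:+→2 15:-→1 15:-→0 17:+→1 18:+→2 18:+→3 18:+→4 … peak 4.

4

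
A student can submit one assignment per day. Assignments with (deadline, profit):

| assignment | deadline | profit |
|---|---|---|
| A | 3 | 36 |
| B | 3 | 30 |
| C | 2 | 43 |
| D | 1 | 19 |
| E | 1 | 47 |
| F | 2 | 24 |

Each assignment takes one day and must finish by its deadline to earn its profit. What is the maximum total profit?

By profit: E(d1,47), C(d2,43), A(d3,36), B(d3,30), F(d2,24), D(d1,19)
E→slot 1; C→slot 2; A→slot 3; B skipped; F skipped; D skipped.
Profit = 47 + 43 + 36 = 126

126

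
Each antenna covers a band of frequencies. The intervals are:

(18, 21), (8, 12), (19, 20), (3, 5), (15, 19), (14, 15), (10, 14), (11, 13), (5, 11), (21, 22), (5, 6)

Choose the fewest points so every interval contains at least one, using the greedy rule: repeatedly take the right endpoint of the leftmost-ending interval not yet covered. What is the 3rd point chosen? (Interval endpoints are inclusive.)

By right end: [3,5]  [5,6]  [5,11]  [8,12]  [11,13]  [10,14]  [14,15]  [15,19]  [19,20]  [18,21]  [21,22]
[3,5] uncovered → point at 5; [8,12] uncovered → point at 12; [14,15] uncovered → point at 15; [19,20] uncovered → point at 20; [21,22] uncovered → point at 22.
Points: 5, 12, 15, 20, 22 (5 total).

15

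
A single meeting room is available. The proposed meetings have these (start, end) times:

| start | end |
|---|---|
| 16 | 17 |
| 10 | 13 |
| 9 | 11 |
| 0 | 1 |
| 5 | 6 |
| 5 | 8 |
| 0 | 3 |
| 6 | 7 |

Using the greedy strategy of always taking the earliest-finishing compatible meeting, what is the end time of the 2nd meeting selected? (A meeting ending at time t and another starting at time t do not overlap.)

Sort by end time and greedily take each interval whose start is ≥ the last chosen end.
Sorted by end: (0,1)  (0,3)  (5,6)  (6,7)  (5,8)  (9,11)  (10,13)  (16,17)
take (0,1); take (5,6); take (6,7); take (9,11); skip (10,13); take (16,17).
Selected: (0,1) (5,6) (6,7) (9,11) (16,17)

6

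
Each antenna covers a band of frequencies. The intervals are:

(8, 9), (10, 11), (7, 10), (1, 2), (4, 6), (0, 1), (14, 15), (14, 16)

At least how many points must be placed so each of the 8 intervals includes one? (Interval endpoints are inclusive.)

5

Process intervals by earliest right end; each time one isn't hit yet, stab at its right endpoint.
Sorted: [0,1] [1,2] [4,6] [8,9] [7,10] [10,11] [14,15] [14,16]
{[0,1],[1,2]} hit by 1; {[4,6]} hit by 6; {[8,9],[7,10]} hit by 9; {[10,11]} hit by 11; {[14,15],[14,16]} hit by 15.
Points: 1, 6, 9, 11, 15 (5 total).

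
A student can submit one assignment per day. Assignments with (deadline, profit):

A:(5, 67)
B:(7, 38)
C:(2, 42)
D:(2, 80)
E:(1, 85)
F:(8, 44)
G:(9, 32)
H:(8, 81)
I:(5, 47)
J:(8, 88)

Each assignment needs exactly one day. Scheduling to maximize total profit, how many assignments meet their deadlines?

By profit: J(d8,88), E(d1,85), H(d8,81), D(d2,80), A(d5,67), I(d5,47), F(d8,44), C(d2,42), B(d7,38), G(d9,32)
J→slot 8; E→slot 1; H→slot 7; D→slot 2; A→slot 5; I→slot 4; F→slot 6; C skipped; B→slot 3; G→slot 9.
9 of 10 scheduled.

9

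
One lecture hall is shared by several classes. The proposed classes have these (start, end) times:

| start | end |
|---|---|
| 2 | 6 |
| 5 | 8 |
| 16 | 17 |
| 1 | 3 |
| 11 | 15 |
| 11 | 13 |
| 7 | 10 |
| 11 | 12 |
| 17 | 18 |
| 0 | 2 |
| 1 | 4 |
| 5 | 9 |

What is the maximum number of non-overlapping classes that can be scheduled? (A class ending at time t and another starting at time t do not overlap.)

By end time: (0,2), (1,3), (1,4), (2,6), (5,8), (5,9), (7,10), (11,12), (11,13), (11,15), (16,17), (17,18).
Pick (0,2); next start ≥ 2 → (2,6); next start ≥ 6 → (7,10); next start ≥ 10 → (11,12); next start ≥ 12 → (16,17); next start ≥ 17 → (17,18).
Selected 6 classes.

6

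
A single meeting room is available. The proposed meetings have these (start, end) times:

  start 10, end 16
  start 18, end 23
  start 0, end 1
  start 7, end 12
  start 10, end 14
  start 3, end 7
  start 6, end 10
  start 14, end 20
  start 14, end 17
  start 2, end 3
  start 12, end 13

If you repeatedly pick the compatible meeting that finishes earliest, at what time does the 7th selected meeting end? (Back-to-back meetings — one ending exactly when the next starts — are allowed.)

23

By end time: (0,1), (2,3), (3,7), (6,10), (7,12), (12,13), (10,14), (10,16), (14,17), (14,20), (18,23).
Pick (0,1); next start ≥ 1 → (2,3); next start ≥ 3 → (3,7); next start ≥ 7 → (7,12); next start ≥ 12 → (12,13); next start ≥ 13 → (14,17); next start ≥ 17 → (18,23).
Selected: (0,1) (2,3) (3,7) (7,12) (12,13) (14,17) (18,23)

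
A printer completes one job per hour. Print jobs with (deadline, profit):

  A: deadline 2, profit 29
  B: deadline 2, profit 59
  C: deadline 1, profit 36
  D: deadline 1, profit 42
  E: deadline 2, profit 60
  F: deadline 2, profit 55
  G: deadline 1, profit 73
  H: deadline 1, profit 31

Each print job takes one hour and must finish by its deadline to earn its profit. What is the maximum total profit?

133

Take jobs in profit order; each goes to the latest open slot no later than its deadline.
By profit: G(d1,73), E(d2,60), B(d2,59), F(d2,55), D(d1,42), C(d1,36), H(d1,31), A(d2,29)
G→slot 1; E→slot 2; B skipped; F skipped; D skipped; C skipped; H skipped; A skipped.
Profit = 73 + 60 = 133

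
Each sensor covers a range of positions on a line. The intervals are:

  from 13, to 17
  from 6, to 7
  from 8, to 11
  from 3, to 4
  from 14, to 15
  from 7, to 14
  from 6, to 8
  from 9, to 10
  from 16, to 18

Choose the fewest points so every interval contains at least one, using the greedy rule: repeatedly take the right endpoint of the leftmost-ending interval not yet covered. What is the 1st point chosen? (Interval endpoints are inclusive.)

By right end: [3,4]  [6,7]  [6,8]  [9,10]  [8,11]  [7,14]  [14,15]  [13,17]  [16,18]
[3,4] uncovered → point at 4; [6,7] uncovered → point at 7; [9,10] uncovered → point at 10; [14,15] uncovered → point at 15; [16,18] uncovered → point at 18.
Points: 4, 7, 10, 15, 18 (5 total).

4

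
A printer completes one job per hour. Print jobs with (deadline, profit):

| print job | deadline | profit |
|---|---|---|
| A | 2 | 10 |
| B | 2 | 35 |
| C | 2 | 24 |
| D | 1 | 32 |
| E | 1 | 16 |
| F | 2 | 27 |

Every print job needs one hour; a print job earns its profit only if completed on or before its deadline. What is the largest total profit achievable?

67

Sort by profit descending; place each in the latest free slot ≤ its deadline.
Profit order: B=35 D=32 F=27 C=24 E=16 A=10
Assign: B→slot 2, D→slot 1, F skipped, C skipped, E skipped, A skipped.
Slots: [1:D] [2:B]
Profit = 32 + 35 = 67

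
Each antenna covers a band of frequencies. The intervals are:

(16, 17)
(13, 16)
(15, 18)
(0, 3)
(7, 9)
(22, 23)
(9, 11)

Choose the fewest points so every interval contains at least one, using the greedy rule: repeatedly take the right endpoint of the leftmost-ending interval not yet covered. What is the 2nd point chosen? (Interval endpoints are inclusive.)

9

By right end: [0,3]  [7,9]  [9,11]  [13,16]  [16,17]  [15,18]  [22,23]
[0,3] uncovered → point at 3; [7,9] uncovered → point at 9; [13,16] uncovered → point at 16; [22,23] uncovered → point at 23.
Points: 3, 9, 16, 23 (4 total).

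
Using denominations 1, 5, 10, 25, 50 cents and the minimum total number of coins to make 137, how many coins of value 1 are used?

Greedy: take as many of the largest coin as possible, then repeat with the remainder.
137 = 2×50 + 1×25 + 1×10 + 2×1
Count of 1: 2

2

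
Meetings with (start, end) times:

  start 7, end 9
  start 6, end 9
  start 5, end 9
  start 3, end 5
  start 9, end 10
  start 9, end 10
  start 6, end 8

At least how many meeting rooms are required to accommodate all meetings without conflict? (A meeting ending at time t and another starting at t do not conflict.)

4

Count concurrent intervals with a sweep; the peak is the room count.
starts: [3, 5, 6, 6, 7, 9, 9]
ends:   [5, 8, 9, 9, 9, 10, 10]
s3→1 e5→0 s5→1 s6→2 s6→3 s7→4  — peak 4.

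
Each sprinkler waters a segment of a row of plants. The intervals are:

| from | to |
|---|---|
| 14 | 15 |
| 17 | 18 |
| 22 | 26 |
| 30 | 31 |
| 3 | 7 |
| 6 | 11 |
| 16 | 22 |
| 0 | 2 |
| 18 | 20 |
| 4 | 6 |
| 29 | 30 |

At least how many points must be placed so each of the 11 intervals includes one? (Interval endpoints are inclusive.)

Sort by right endpoint; whenever an interval is uncovered, place a point at its right end.
By right end: [0,2]  [4,6]  [3,7]  [6,11]  [14,15]  [17,18]  [18,20]  [16,22]  [22,26]  [29,30]  [30,31]
[0,2] uncovered → point at 2; [4,6] uncovered → point at 6; [14,15] uncovered → point at 15; [17,18] uncovered → point at 18; [22,26] uncovered → point at 26; [29,30] uncovered → point at 30.
Points: 2, 6, 15, 18, 26, 30 (6 total).

6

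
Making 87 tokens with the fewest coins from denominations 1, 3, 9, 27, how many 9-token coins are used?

87 = 3×27 + 2×3
Count of 9: 0

0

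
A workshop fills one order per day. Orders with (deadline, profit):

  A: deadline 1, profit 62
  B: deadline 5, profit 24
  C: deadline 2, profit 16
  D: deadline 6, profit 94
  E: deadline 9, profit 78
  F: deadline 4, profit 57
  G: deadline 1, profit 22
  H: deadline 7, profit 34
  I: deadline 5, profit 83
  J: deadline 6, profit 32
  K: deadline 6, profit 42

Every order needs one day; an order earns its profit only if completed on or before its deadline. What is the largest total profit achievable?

Profit order: D=94 I=83 E=78 A=62 F=57 K=42 H=34 J=32 B=24 G=22 C=16
Assign: D→slot 6, I→slot 5, E→slot 9, A→slot 1, F→slot 4, K→slot 3, H→slot 7, J→slot 2, B skipped, G skipped, C skipped.
Slots: [1:A] [2:J] [3:K] [4:F] [5:I] [6:D] [7:H] [9:E]
Profit = 62 + 32 + 42 + 57 + 83 + 94 + 34 + 78 = 482

482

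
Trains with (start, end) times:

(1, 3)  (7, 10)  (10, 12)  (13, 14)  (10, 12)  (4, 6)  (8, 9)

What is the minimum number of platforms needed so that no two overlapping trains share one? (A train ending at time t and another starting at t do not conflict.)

The answer is the maximum number of intervals overlapping at any instant.
starts: [1, 4, 7, 8, 10, 10, 13]
ends:   [3, 6, 9, 10, 12, 12, 14]
s1→1 e3→0 s4→1 e6→0 s7→1 s8→2  — peak 2.

2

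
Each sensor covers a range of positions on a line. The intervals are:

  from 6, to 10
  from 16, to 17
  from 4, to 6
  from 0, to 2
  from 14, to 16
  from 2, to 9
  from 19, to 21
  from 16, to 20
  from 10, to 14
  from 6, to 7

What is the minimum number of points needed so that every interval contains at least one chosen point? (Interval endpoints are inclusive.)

Process intervals by earliest right end; each time one isn't hit yet, stab at its right endpoint.
Sorted: [0,2] [4,6] [6,7] [2,9] [6,10] [10,14] [14,16] [16,17] [16,20] [19,21]
{[0,2]} hit by 2; {[4,6],[6,7],[2,9],[6,10]} hit by 6; {[10,14],[14,16]} hit by 14; {[16,17],[16,20]} hit by 17; {[19,21]} hit by 21.
Points: 2, 6, 14, 17, 21 (5 total).

5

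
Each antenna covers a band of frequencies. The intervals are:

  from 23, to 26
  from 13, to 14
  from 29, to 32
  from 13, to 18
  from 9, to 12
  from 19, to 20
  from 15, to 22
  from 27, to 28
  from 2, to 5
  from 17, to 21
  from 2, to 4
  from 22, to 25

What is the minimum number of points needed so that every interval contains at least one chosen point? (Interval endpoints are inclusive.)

Process intervals by earliest right end; each time one isn't hit yet, stab at its right endpoint.
Sorted: [2,4] [2,5] [9,12] [13,14] [13,18] [19,20] [17,21] [15,22] [22,25] [23,26] [27,28] [29,32]
{[2,4],[2,5]} hit by 4; {[9,12]} hit by 12; {[13,14],[13,18]} hit by 14; {[19,20],[17,21],[15,22]} hit by 20; {[22,25],[23,26]} hit by 25; {[27,28]} hit by 28; {[29,32]} hit by 32.
Points: 4, 12, 14, 20, 25, 28, 32 (7 total).

7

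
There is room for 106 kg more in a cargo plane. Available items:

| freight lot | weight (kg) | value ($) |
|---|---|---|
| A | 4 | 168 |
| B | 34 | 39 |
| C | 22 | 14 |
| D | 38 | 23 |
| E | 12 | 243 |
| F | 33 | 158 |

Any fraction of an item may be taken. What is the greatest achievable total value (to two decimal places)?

622.61

Ratios (sorted): A 42.00, E 20.25, F 4.79, B 1.15, C 0.64, D 0.61
take A (4 @ 168); take E (12 @ 243); take F (33 @ 158); take B (34 @ 39); take C (22 @ 14); take 1/38 of D → 0.61. Capacity used 106/106.
Total value = 622.61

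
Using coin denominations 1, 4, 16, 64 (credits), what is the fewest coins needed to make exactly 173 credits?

8

173 − 2×64→45 − 2×16→13 − 3×4→1 − 1×1→0
Total coins = 2 + 2 + 3 + 1 = 8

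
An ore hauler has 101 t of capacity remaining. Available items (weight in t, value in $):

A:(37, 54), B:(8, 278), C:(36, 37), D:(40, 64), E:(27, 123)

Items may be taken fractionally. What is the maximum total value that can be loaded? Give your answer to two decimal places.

502.95

Ratios (sorted): B 34.75, E 4.56, D 1.60, A 1.46, C 1.03
take B (8 @ 278); take E (27 @ 123); take D (40 @ 64); take 26/37 of A → 37.95. Capacity used 101/101.
Total value = 502.95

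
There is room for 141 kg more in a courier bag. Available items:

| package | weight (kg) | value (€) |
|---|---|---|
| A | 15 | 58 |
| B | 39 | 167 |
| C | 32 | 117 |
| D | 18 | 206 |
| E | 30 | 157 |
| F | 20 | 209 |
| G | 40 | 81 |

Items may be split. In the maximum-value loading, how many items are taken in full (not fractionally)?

Ratios (sorted): D 11.44, F 10.45, E 5.23, B 4.28, A 3.87, C 3.66, G 2.02
take D (18 @ 206); take F (20 @ 209); take E (30 @ 157); take B (39 @ 167); take A (15 @ 58); take 19/32 of C → 69.47. Capacity used 141/141.
5 item(s) taken whole; one partial (take 19/32 of C).

5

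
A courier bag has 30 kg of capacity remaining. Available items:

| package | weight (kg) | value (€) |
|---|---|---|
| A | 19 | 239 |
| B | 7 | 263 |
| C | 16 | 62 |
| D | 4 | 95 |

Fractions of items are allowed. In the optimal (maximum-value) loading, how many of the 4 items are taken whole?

Greedy by value/weight ratio, highest first.
Order: B (263/7=37.57) > D (95/4=23.75) > A (239/19=12.58) > C (62/16=3.88)
Fill: take B (7 @ 263) → take D (4 @ 95) → take A (19 @ 239); 30/30 used.
3 item(s) taken whole.

3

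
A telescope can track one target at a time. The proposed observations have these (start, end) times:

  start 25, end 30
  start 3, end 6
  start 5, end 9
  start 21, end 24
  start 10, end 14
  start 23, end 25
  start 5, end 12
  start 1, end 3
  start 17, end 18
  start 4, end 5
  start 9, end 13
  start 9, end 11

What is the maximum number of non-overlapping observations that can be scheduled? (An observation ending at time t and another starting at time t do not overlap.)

7

By end time: (1,3), (4,5), (3,6), (5,9), (9,11), (5,12), (9,13), (10,14), (17,18), (21,24), (23,25), (25,30).
Pick (1,3); next start ≥ 3 → (4,5); next start ≥ 5 → (5,9); next start ≥ 9 → (9,11); next start ≥ 11 → (17,18); next start ≥ 18 → (21,24); next start ≥ 24 → (25,30).
Selected 7 observations.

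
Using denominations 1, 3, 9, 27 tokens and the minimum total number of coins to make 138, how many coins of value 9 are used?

Greedy: take as many of the largest coin as possible, then repeat with the remainder.
138 − 5×27→3 − 1×3→0
Count of 9: 0

0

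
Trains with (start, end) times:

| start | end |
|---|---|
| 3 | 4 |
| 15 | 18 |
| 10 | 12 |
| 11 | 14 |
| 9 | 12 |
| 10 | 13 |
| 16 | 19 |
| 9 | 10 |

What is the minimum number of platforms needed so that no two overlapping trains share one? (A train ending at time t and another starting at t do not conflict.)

4

Count concurrent intervals with a sweep; the peak is the room count.
Events (time:±→running): 3:+→1 4:-→0 9:+→1 9:+→2 10:-→1 10:+→2 10:+→3 11:+→4 … peak 4.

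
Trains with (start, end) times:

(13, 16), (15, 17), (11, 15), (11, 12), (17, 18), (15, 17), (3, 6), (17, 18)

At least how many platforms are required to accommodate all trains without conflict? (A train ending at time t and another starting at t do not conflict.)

The answer is the maximum number of intervals overlapping at any instant.
starts: [3, 11, 11, 13, 15, 15, 17, 17]
ends:   [6, 12, 15, 16, 17, 17, 18, 18]
s3→1 e6→0 s11→1 s11→2 e12→1 s13→2 e15→1 s15→2 s15→3  — peak 3.

3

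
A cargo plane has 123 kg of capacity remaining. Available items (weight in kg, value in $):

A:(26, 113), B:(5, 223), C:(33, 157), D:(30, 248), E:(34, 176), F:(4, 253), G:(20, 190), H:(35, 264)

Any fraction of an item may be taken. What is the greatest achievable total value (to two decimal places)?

Order: F (253/4=63.25) > B (223/5=44.60) > G (190/20=9.50) > D (248/30=8.27) > H (264/35=7.54) > E (176/34=5.18) > C (157/33=4.76) > A (113/26=4.35)
Fill: take F (4 @ 253) → take B (5 @ 223) → take G (20 @ 190) → take D (30 @ 248) → take H (35 @ 264) → take 29/34 of E → 150.12; 123/123 used.
Total value = 1328.12

1328.12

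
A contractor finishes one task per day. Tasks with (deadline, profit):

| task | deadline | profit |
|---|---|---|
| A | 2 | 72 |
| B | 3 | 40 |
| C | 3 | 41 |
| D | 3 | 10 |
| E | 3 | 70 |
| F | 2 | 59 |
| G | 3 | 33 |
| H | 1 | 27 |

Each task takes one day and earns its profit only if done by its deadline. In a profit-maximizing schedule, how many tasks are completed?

3

By profit: A(d2,72), E(d3,70), F(d2,59), C(d3,41), B(d3,40), G(d3,33), H(d1,27), D(d3,10)
A→slot 2; E→slot 3; F→slot 1; C skipped; B skipped; G skipped; H skipped; D skipped.
3 of 8 scheduled.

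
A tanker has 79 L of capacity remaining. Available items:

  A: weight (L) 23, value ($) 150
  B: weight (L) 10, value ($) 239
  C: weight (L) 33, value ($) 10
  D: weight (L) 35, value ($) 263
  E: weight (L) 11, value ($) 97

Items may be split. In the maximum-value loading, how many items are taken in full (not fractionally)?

4

Order: B (239/10=23.90) > E (97/11=8.82) > D (263/35=7.51) > A (150/23=6.52) > C (10/33=0.30)
Fill: take B (10 @ 239) → take E (11 @ 97) → take D (35 @ 263) → take A (23 @ 150); 79/79 used.
4 item(s) taken whole.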